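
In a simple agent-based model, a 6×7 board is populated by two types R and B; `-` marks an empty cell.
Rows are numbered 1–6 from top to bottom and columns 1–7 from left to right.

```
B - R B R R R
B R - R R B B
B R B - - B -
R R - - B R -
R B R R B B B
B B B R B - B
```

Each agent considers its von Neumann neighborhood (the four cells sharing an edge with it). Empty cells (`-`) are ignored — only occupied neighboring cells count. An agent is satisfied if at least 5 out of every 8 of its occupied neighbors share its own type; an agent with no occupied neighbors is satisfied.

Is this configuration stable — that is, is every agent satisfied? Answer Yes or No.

(1,1)B 1/1 satisfied
(1,3)R 0/1 not
(1,4)B 0/3 not
(1,5)R 2/3 satisfied
(1,6)R 2/3 satisfied
(1,7)R 1/2 not
(2,1)B 2/3 satisfied
(2,2)R 1/2 not
(2,4)R 1/2 not
(2,5)R 2/3 satisfied
(2,6)B 2/4 not
(2,7)B 1/2 not
(3,1)B 1/3 not
(3,2)R 2/4 not
(3,3)B 0/1 not
(3,6)B 1/2 not
(4,1)R 2/3 satisfied
(4,2)R 2/3 satisfied
(4,5)B 1/2 not
(4,6)R 0/3 not
(5,1)R 1/3 not
(5,2)B 1/4 not
(5,3)R 1/3 not
(5,4)R 2/3 satisfied
(5,5)B 3/4 satisfied
(5,6)B 2/3 satisfied
(5,7)B 2/2 satisfied
(6,1)B 1/2 not
(6,2)B 3/3 satisfied
(6,3)B 1/3 not
(6,4)R 1/3 not
(6,5)B 1/2 not
(6,7)B 1/1 satisfied
For instance (1,3) has only 0/1 same-type neighbors, below 5/8.

No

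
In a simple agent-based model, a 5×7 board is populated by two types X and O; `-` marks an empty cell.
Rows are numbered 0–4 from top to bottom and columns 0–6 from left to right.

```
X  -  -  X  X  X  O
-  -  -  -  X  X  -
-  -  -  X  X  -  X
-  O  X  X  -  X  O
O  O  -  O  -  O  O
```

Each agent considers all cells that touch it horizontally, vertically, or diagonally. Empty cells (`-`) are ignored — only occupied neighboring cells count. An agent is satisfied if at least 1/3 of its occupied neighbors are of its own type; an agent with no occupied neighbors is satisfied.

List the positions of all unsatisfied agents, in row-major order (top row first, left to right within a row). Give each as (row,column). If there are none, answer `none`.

(0,6), (4,3)

Row 0: (0,0)X 0/0 ✓ · (0,3)X 2/2 ✓ · (0,4)X 4/4 ✓ · (0,5)X 3/4 ✓ · (0,6)O 0/2 ✗
Row 1: (1,4)X 6/6 ✓ · (1,5)X 5/6 ✓
Row 2: (2,3)X 4/4 ✓ · (2,4)X 5/5 ✓ · (2,6)X 2/3 ✓
Row 3: (3,1)O 2/3 ✓ · (3,2)X 2/5 ✓ · (3,3)X 3/4 ✓ · (3,5)X 2/5 ✓ · (3,6)O 2/4 ✓
Row 4: (4,0)O 2/2 ✓ · (4,1)O 2/3 ✓ · (4,3)O 0/2 ✗ · (4,5)O 2/3 ✓ · (4,6)O 2/3 ✓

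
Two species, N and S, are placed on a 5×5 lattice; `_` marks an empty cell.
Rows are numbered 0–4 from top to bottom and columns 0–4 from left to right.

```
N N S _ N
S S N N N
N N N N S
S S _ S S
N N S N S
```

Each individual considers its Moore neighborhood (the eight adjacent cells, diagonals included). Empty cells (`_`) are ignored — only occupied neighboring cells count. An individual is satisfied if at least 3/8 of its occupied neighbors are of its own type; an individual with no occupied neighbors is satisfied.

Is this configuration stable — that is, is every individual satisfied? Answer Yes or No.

Row 0: (0,0)N 1/3 ✗ · (0,1)N 2/5 ✓ · (0,2)S 1/4 ✗ · (0,4)N 2/2 ✓
Row 1: (1,0)S 1/5 ✗ · (1,1)S 2/8 ✗ · (1,2)N 5/7 ✓ · (1,3)N 5/7 ✓ · (1,4)N 3/4 ✓
Row 2: (2,0)N 1/5 ✗ · (2,1)N 3/7 ✓ · (2,2)N 4/7 ✓ · (2,3)N 4/7 ✓ · (2,4)S 2/5 ✓
Row 3: (3,0)S 1/5 ✗ · (3,1)S 2/7 ✗ · (3,3)S 4/7 ✓ · (3,4)S 3/5 ✓
Row 4: (4,0)N 1/3 ✗ · (4,1)N 1/4 ✗ · (4,2)S 2/4 ✓ · (4,3)N 0/4 ✗ · (4,4)S 2/3 ✓
For instance (0,0) has only 1/3 same-type neighbors, below 3/8.

No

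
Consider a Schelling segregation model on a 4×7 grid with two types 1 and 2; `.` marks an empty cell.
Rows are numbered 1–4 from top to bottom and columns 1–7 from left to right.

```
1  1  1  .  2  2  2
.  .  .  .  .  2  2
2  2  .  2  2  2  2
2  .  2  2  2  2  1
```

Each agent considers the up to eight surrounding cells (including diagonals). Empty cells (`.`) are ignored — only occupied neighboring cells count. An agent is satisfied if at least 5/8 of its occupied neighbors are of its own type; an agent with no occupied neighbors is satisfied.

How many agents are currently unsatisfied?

1

(1,1)1 1/1 ok
(1,2)1 2/2 ok
(1,3)1 1/1 ok
(1,5)2 2/2 ok
(1,6)2 4/4 ok
(1,7)2 3/3 ok
(2,6)2 7/7 ok
(2,7)2 5/5 ok
(3,1)2 2/2 ok
(3,2)2 3/3 ok
(3,4)2 4/4 ok
(3,5)2 6/6 ok
(3,6)2 6/7 ok
(3,7)2 4/5 ok
(4,1)2 2/2 ok
(4,3)2 3/3 ok
(4,4)2 4/4 ok
(4,5)2 5/5 ok
(4,6)2 4/5 ok
(4,7)1 0/3 unhappy
Unsatisfied: (4,7) — 1 in total.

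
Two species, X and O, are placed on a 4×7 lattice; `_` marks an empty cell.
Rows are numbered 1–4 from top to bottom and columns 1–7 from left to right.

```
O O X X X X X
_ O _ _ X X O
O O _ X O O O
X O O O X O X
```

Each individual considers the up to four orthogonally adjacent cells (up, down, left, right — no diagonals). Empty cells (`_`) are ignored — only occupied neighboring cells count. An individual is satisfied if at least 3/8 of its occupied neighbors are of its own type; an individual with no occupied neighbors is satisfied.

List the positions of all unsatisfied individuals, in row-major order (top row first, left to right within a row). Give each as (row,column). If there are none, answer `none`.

(2,7), (3,4), (3,5), (4,1), (4,4), (4,5), (4,6), (4,7)

Row 1: (1,1)O 1/1 ✓ · (1,2)O 2/3 ✓ · (1,3)X 1/2 ✓ · (1,4)X 2/2 ✓ · (1,5)X 3/3 ✓ · (1,6)X 3/3 ✓ · (1,7)X 1/2 ✓
Row 2: (2,2)O 2/2 ✓ · (2,5)X 2/3 ✓ · (2,6)X 2/4 ✓ · (2,7)O 1/3 ✗
Row 3: (3,1)O 1/2 ✓ · (3,2)O 3/3 ✓ · (3,4)X 0/2 ✗ · (3,5)O 1/4 ✗ · (3,6)O 3/4 ✓ · (3,7)O 2/3 ✓
Row 4: (4,1)X 0/2 ✗ · (4,2)O 2/3 ✓ · (4,3)O 2/2 ✓ · (4,4)O 1/3 ✗ · (4,5)X 0/3 ✗ · (4,6)O 1/3 ✗ · (4,7)X 0/2 ✗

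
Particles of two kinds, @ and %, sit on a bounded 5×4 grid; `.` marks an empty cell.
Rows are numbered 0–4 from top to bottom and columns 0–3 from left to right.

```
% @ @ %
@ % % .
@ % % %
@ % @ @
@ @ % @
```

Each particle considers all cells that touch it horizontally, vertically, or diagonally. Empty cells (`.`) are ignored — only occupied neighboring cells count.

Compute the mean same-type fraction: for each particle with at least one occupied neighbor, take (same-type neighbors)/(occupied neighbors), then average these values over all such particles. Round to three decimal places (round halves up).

0.479

(0,0)% 1/3
(0,1)@ 2/5
(0,2)@ 1/4
(0,3)% 1/2
(1,0)@ 2/5
(1,1)% 4/8
(1,2)% 5/7
(2,0)@ 2/5
(2,1)% 4/8
(2,2)% 5/7
(2,3)% 2/4
(3,0)@ 3/5
(3,1)% 3/8
(3,2)@ 3/8
(3,3)@ 2/5
(4,0)@ 2/3
(4,1)@ 3/5
(4,2)% 1/5
(4,3)@ 2/3
Sum over 19 particles: 1/3 + 2/5 + 1/4 + 1/2 + 2/5 + 4/8 + 5/7 + 2/5 + 4/8 + 5/7 + 2/4 + 3/5 + 3/8 + 3/8 + 2/5 + 2/3 + 3/5 + 1/5 + 2/3 = 191/21; mean = 191/21 ÷ 19 = 191/399 = 0.478696… → 0.479.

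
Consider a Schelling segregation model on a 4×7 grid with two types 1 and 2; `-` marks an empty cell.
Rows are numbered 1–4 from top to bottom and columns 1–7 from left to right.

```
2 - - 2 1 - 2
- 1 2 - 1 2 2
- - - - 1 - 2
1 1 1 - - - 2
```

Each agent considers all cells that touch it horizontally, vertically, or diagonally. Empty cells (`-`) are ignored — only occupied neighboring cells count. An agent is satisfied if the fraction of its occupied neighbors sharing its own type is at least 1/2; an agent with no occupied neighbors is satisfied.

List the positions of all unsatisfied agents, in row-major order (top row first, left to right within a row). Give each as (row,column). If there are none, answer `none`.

Row 1: (1,1)2 0/1 unhappy · (1,4)2 1/3 unhappy · (1,5)1 1/3 unhappy · (1,7)2 2/2 ok
Row 2: (2,2)1 0/2 unhappy · (2,3)2 1/2 ok · (2,5)1 2/4 ok · (2,6)2 3/6 ok · (2,7)2 3/3 ok
Row 3: (3,5)1 1/2 ok · (3,7)2 3/3 ok
Row 4: (4,1)1 1/1 ok · (4,2)1 2/2 ok · (4,3)1 1/1 ok · (4,7)2 1/1 ok

(1,1), (1,4), (1,5), (2,2)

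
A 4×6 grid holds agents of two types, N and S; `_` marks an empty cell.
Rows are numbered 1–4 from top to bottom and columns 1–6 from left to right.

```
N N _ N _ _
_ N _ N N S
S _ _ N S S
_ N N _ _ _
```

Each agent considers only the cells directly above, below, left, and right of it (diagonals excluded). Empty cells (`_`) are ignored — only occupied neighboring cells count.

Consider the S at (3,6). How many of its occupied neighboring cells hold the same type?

Occupied neighbors of (3,6): (2,6)=S, (3,5)=S.
Same type (S): 2 of 2.

2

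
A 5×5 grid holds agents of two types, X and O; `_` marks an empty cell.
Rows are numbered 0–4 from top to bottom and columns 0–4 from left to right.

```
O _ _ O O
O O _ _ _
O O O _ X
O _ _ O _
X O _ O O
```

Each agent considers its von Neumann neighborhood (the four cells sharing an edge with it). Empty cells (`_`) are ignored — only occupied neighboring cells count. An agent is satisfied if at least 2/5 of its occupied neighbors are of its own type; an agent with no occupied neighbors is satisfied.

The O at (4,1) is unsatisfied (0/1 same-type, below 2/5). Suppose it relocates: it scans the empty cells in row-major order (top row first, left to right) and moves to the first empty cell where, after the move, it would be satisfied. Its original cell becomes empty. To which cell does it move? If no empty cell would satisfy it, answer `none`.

(0,1)

Vacating (4,1). Empty cells in order:
  (0,1): 2/2 same-type → satisfied — stop here.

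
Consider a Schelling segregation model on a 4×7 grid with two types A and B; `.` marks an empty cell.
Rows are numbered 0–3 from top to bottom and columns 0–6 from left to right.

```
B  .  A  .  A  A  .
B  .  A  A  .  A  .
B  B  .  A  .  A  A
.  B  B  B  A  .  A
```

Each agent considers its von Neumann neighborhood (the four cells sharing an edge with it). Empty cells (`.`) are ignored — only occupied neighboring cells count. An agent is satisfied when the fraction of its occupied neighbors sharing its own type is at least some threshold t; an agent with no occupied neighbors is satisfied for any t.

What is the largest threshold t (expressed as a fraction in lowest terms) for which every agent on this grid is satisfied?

0/1

(0,0)B 1/1
(0,2)A 1/1
(0,4)A 1/1
(0,5)A 2/2
(1,0)B 2/2
(1,2)A 2/2
(1,3)A 2/2
(1,5)A 2/2
(2,0)B 2/2
(2,1)B 2/2
(2,3)A 1/2
(2,5)A 2/2
(2,6)A 2/2
(3,1)B 2/2
(3,2)B 2/2
(3,3)B 1/3
(3,4)A 0/1
(3,6)A 1/1
The smallest same-type fraction is 0/1 at (3,4), which reduces to 0/1. Any threshold above that leaves this agent unsatisfied.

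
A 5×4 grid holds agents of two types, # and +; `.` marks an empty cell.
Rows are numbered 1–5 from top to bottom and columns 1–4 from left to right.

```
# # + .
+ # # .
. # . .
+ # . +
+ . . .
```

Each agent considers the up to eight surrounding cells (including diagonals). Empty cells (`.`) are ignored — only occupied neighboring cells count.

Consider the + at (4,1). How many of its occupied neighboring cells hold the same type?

1

Occupied neighbors of (4,1): (3,2)=#, (4,2)=#, (5,1)=+.
Same type (+): 1 of 3.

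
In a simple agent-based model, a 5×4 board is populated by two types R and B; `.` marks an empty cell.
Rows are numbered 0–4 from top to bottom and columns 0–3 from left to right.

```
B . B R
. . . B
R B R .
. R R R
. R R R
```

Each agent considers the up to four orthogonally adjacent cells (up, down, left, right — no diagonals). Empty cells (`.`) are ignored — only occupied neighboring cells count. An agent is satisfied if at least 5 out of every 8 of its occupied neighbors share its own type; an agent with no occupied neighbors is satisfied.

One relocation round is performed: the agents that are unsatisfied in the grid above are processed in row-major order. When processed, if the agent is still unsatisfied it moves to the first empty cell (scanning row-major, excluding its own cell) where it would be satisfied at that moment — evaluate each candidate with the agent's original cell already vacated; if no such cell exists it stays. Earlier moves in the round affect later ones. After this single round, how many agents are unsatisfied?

Initially unsatisfied (in order): (0,2), (0,3), (1,3), (2,0), (2,1), (2,2).
  (0,2) → (0,1).
  (0,3) → (2,3).
  (1,3) → (0,2).
  (2,0) → (1,3).
  (2,1) → (1,0).
  (2,2): now satisfied by earlier moves; stays.
Resulting grid:
B B B .
B . . R
. . R R
. R R R
. R R R
All satisfied now.

0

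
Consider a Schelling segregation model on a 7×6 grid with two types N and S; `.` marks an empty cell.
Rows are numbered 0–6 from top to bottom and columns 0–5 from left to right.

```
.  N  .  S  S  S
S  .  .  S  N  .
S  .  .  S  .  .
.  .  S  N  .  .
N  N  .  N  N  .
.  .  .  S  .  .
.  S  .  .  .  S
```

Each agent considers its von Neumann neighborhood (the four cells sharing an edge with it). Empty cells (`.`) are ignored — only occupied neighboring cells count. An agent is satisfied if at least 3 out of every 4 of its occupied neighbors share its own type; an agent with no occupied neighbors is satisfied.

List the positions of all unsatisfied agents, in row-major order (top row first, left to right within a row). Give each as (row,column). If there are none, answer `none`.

(0,4), (1,3), (1,4), (2,3), (3,2), (3,3), (4,3), (5,3)

Row 0: (0,1)N 0/0 satisfied · (0,3)S 2/2 satisfied · (0,4)S 2/3 not · (0,5)S 1/1 satisfied
Row 1: (1,0)S 1/1 satisfied · (1,3)S 2/3 not · (1,4)N 0/2 not
Row 2: (2,0)S 1/1 satisfied · (2,3)S 1/2 not
Row 3: (3,2)S 0/1 not · (3,3)N 1/3 not
Row 4: (4,0)N 1/1 satisfied · (4,1)N 1/1 satisfied · (4,3)N 2/3 not · (4,4)N 1/1 satisfied
Row 5: (5,3)S 0/1 not
Row 6: (6,1)S 0/0 satisfied · (6,5)S 0/0 satisfied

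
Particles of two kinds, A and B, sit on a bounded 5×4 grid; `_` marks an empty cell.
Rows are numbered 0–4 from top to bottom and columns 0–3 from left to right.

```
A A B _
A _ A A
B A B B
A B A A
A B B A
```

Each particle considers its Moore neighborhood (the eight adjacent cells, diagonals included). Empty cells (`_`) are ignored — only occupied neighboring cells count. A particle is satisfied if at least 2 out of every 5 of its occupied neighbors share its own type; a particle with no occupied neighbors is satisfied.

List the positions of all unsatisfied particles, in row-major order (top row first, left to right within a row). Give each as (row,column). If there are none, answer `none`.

(0,2), (1,3), (2,0), (2,2), (2,3), (3,2), (4,0)

(0,0)A 2/2 ✓
(0,1)A 3/4 ✓
(0,2)B 0/3 ✗
(1,0)A 3/4 ✓
(1,2)A 3/6 ✓
(1,3)A 1/4 ✗
(2,0)B 1/4 ✗
(2,1)A 4/7 ✓
(2,2)B 2/7 ✗
(2,3)B 1/5 ✗
(3,0)A 2/5 ✓
(3,1)B 4/8 ✓
(3,2)A 3/8 ✗
(3,3)A 2/5 ✓
(4,0)A 1/3 ✗
(4,1)B 2/5 ✓
(4,2)B 2/5 ✓
(4,3)A 2/3 ✓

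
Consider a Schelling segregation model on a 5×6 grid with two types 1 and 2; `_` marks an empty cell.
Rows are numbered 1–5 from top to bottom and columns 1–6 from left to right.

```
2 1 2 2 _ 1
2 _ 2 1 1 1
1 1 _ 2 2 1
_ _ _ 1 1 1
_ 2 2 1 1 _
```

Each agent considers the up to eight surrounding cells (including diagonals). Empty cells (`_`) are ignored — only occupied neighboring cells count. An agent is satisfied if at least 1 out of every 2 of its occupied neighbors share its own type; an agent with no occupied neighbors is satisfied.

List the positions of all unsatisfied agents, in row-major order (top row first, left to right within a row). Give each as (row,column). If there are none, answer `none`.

(1,2), (2,1), (2,4), (3,2), (3,4), (3,5), (5,3)

(1,1)2 1/2 ✓
(1,2)1 0/4 ✗
(1,3)2 2/4 ✓
(1,4)2 2/4 ✓
(1,6)1 2/2 ✓
(2,1)2 1/4 ✗
(2,3)2 3/6 ✓
(2,4)1 1/6 ✗
(2,5)1 4/7 ✓
(2,6)1 3/4 ✓
(3,1)1 1/2 ✓
(3,2)1 1/3 ✗
(3,4)2 2/6 ✗
(3,5)2 1/8 ✗
(3,6)1 4/5 ✓
(4,4)1 3/6 ✓
(4,5)1 5/7 ✓
(4,6)1 3/4 ✓
(5,2)2 1/1 ✓
(5,3)2 1/3 ✗
(5,4)1 3/4 ✓
(5,5)1 4/4 ✓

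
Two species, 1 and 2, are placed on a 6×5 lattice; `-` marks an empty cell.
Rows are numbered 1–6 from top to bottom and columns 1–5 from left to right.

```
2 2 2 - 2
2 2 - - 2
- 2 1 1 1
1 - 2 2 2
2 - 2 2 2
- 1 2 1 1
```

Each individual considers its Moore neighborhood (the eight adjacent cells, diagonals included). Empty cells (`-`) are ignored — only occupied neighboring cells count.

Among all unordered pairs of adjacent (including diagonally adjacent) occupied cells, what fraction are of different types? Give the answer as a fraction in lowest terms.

11/25

Scan each occupied cell's neighbors to the right and below (and the two forward diagonals) so each pair is counted once.
From row 1: 0 unlike of 8 pairs (running 0/8).
From row 2: 3 unlike of 6 pairs (running 3/14).
From row 3: 9 unlike of 12 pairs (running 12/26).
From row 4: 1 unlike of 10 pairs (running 13/36).
From row 5: 7 unlike of 11 pairs (running 20/47).
From row 6: 2 unlike of 3 pairs (running 22/50).
Total adjacent occupied pairs: 50; unlike-type pairs: 22.
22/50 reduces to 11/25.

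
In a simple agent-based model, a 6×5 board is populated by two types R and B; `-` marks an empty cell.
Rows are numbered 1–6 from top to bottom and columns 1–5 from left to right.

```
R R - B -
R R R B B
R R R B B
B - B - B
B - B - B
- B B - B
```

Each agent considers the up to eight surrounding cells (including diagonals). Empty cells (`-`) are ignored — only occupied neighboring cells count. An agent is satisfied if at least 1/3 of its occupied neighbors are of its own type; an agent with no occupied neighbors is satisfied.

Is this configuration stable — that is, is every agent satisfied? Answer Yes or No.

(1,1)R 3/3 satisfied
(1,2)R 4/4 satisfied
(1,4)B 2/3 satisfied
(2,1)R 5/5 satisfied
(2,2)R 7/7 satisfied
(2,3)R 4/7 satisfied
(2,4)B 4/6 satisfied
(2,5)B 4/4 satisfied
(3,1)R 3/4 satisfied
(3,2)R 5/7 satisfied
(3,3)R 3/6 satisfied
(3,4)B 5/7 satisfied
(3,5)B 4/4 satisfied
(4,1)B 1/3 satisfied
(4,3)B 2/4 satisfied
(4,5)B 3/3 satisfied
(5,1)B 2/2 satisfied
(5,3)B 3/3 satisfied
(5,5)B 2/2 satisfied
(6,2)B 3/3 satisfied
(6,3)B 2/2 satisfied
(6,5)B 1/1 satisfied
All meet the threshold, so the configuration is stable.

Yes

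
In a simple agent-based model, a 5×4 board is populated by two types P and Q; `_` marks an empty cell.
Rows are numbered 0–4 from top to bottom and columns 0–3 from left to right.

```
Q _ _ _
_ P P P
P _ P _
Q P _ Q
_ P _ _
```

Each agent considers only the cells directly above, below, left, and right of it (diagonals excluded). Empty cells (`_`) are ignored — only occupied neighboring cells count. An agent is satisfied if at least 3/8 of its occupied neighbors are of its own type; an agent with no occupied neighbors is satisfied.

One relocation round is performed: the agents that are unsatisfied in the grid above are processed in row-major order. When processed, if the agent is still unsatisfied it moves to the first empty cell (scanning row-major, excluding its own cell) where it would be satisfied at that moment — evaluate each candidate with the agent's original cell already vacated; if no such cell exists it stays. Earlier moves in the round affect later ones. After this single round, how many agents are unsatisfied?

0

Initially unsatisfied (in order): (2,0), (3,0).
  (2,0) → (0,1).
  (3,0) → (1,0).
Resulting grid:
Q P _ _
Q P P P
_ _ P _
_ P _ Q
_ P _ _
All satisfied now.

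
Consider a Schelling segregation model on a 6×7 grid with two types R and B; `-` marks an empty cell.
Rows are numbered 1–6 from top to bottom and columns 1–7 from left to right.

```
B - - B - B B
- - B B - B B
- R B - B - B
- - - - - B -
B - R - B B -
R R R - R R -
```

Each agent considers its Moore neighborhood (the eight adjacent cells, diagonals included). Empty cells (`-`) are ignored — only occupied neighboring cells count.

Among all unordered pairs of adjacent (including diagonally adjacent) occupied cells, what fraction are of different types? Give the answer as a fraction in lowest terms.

8/33

Scan each occupied cell's neighbors to the right and below (and the two forward diagonals) so each pair is counted once.
From row 1: 0 unlike of 7 pairs (running 0/7).
From row 2: 1 unlike of 9 pairs (running 1/16).
From row 3: 1 unlike of 3 pairs (running 2/19).
From row 4: 0 unlike of 2 pairs (running 2/21).
From row 5: 6 unlike of 9 pairs (running 8/30).
From row 6: 0 unlike of 3 pairs (running 8/33).
Total adjacent occupied pairs: 33; unlike-type pairs: 8.
8/33 is already in lowest terms.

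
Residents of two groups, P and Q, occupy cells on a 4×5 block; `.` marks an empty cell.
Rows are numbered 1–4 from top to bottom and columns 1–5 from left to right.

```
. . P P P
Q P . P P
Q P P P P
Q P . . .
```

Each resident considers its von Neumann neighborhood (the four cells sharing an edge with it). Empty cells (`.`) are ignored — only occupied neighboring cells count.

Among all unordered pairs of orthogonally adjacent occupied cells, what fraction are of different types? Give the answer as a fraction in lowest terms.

Scan each occupied cell's neighbors to the right and below so each pair is counted once.
Row 1: P(1,3)–P(1,4)= P(1,4)–P(1,5)= P(1,4)–P(2,4)= P(1,5)–P(2,5)=  → 0/4 unlike.
Row 2: Q(2,1)–P(2,2)≠ Q(2,1)–Q(3,1)= P(2,2)–P(3,2)= P(2,4)–P(2,5)= P(2,4)–P(3,4)= P(2,5)–P(3,5)=  → 1/6 unlike.
Row 3: Q(3,1)–P(3,2)≠ Q(3,1)–Q(4,1)= P(3,2)–P(3,3)= P(3,2)–P(4,2)= P(3,3)–P(3,4)= P(3,4)–P(3,5)=  → 1/6 unlike.
Row 4: Q(4,1)–P(4,2)≠  → 1/1 unlike.
Total adjacent occupied pairs: 17; unlike-type pairs: 3.
3/17 is already in lowest terms.

3/17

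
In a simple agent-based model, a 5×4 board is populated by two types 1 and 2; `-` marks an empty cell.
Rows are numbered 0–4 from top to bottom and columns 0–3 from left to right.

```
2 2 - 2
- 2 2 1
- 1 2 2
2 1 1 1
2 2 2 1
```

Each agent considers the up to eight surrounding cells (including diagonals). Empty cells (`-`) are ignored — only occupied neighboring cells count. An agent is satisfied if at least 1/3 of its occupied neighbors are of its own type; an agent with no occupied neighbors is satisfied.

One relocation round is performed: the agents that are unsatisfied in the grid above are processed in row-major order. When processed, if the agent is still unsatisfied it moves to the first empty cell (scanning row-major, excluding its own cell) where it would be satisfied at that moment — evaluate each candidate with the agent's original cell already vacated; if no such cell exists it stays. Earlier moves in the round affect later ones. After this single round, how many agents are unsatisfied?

0

Initially unsatisfied (in order): (1,3), (3,1), (4,2).
  (1,3) → (2,0).
  (3,1): now satisfied by earlier moves; stays.
  (4,2) → (0,2).
Resulting grid:
2 2 2 2
- 2 2 -
1 1 2 2
2 1 1 1
2 2 - 1
All satisfied now.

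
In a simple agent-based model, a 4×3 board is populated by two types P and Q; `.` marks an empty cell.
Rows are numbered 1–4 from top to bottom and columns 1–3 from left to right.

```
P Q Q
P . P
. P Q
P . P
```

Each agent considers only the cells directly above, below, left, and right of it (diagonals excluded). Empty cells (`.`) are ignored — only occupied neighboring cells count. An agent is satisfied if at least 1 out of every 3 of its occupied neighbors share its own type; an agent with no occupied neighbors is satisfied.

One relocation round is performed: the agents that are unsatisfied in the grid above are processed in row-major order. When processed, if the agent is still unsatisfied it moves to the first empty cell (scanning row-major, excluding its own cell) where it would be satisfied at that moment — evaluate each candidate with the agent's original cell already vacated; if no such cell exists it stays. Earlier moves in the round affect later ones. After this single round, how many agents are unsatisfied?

Initially unsatisfied (in order): (2,3), (3,2), (3,3), (4,3).
  (2,3) → (2,2).
  (3,2): now satisfied by earlier moves; stays.
  (3,3) → (2,3).
  (4,3): now satisfied by earlier moves; stays.
Resulting grid:
P Q Q
P P Q
. P .
P . P
All satisfied now.

0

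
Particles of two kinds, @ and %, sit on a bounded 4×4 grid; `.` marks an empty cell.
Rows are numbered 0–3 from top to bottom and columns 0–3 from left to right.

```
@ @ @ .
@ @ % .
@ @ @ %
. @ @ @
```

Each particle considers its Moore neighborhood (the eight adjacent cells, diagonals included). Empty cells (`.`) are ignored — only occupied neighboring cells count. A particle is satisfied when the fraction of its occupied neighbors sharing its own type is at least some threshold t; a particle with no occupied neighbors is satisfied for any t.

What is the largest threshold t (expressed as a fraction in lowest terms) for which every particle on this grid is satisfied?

1/6

Row 0: (0,0)@ 3/3 · (0,1)@ 4/5 · (0,2)@ 2/3
Row 1: (1,0)@ 5/5 · (1,1)@ 7/8 · (1,2)% 1/6
Row 2: (2,0)@ 4/4 · (2,1)@ 6/7 · (2,2)@ 5/7 · (2,3)% 1/4
Row 3: (3,1)@ 4/4 · (3,2)@ 4/5 · (3,3)@ 2/3
The smallest same-type fraction is 1/6 at (1,2), which reduces to 1/6. Any threshold above that leaves this particle unsatisfied.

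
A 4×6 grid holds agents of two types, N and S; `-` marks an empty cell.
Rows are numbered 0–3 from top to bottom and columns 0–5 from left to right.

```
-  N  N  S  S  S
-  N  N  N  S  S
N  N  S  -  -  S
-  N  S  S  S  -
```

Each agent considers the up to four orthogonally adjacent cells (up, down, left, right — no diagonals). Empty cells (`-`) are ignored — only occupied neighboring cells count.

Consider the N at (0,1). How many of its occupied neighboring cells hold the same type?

2

Occupied neighbors of (0,1): (1,1)=N, (0,2)=N.
Same type (N): 2 of 2.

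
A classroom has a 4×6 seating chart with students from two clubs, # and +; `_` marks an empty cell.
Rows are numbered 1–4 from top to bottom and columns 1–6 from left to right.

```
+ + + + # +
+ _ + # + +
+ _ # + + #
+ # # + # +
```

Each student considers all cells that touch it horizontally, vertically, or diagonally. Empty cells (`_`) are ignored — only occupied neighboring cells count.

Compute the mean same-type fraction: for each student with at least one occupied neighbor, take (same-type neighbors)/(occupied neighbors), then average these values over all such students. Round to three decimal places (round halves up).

Row 1: (1,1)+ 2/2 · (1,2)+ 4/4 · (1,3)+ 3/4 · (1,4)+ 3/5 · (1,5)# 1/5 · (1,6)+ 2/3
Row 2: (2,1)+ 3/3 · (2,3)+ 4/6 · (2,4)# 2/8 · (2,5)+ 5/8 · (2,6)+ 3/5
Row 3: (3,1)+ 2/3 · (3,3)# 3/6 · (3,4)+ 4/8 · (3,5)+ 5/8 · (3,6)# 1/5
Row 4: (4,1)+ 1/2 · (4,2)# 2/4 · (4,3)# 2/4 · (4,4)+ 2/5 · (4,5)# 1/5 · (4,6)+ 1/3
Sum over 22 students: 2/2 + 4/4 + 3/4 + 3/5 + 1/5 + 2/3 + 3/3 + 4/6 + 2/8 + 5/8 + 3/5 + 2/3 + 3/6 + 4/8 + 5/8 + 1/5 + 1/2 + 2/4 + 2/4 + 2/5 + 1/5 + 1/3 = 737/60; mean = 737/60 ÷ 22 = 67/120 = 0.558333… → 0.558.

0.558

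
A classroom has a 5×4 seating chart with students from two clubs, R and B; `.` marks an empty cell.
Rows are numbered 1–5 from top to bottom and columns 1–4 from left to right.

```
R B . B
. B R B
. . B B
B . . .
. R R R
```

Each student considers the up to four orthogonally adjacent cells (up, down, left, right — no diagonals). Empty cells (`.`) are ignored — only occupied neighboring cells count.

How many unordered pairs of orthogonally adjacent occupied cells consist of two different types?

4

Scan each occupied cell's neighbors to the right and below so each pair is counted once.
From row 1: 1 unlike of 3 pairs (running 1/3).
From row 2: 3 unlike of 4 pairs (running 4/7).
From row 3: 0 unlike of 1 pairs (running 4/8).
From row 5: 0 unlike of 2 pairs (running 4/10).
Total adjacent occupied pairs: 10; unlike-type pairs: 4.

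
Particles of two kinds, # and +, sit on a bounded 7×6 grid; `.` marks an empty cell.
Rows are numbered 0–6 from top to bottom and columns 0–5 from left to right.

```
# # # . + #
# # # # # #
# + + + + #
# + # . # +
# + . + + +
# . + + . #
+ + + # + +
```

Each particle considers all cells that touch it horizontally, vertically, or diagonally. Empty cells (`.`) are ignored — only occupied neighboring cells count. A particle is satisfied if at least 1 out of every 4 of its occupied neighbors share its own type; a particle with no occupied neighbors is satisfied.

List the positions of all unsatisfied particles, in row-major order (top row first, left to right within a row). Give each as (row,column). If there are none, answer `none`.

(0,0)# 3/3 ok
(0,1)# 5/5 ok
(0,2)# 4/4 ok
(0,4)+ 0/4 unhappy
(0,5)# 2/3 ok
(1,0)# 4/5 ok
(1,1)# 6/8 ok
(1,2)# 4/7 ok
(1,3)# 3/7 ok
(1,4)# 4/7 ok
(1,5)# 3/5 ok
(2,0)# 3/5 ok
(2,1)+ 2/8 ok
(2,2)+ 3/7 ok
(2,3)+ 2/7 ok
(2,4)+ 2/7 ok
(2,5)# 3/5 ok
(3,0)# 2/5 ok
(3,1)+ 3/7 ok
(3,2)# 0/6 unhappy
(3,4)# 1/7 unhappy
(3,5)+ 3/5 ok
(4,0)# 2/4 ok
(4,1)+ 2/6 ok
(4,3)+ 3/5 ok
(4,4)+ 4/6 ok
(4,5)+ 2/4 ok
(5,0)# 1/4 ok
(5,2)+ 5/6 ok
(5,3)+ 5/6 ok
(5,5)# 0/4 unhappy
(6,0)+ 1/2 ok
(6,1)+ 3/4 ok
(6,2)+ 3/4 ok
(6,3)# 0/4 unhappy
(6,4)+ 2/4 ok
(6,5)+ 1/2 ok

(0,4), (3,2), (3,4), (5,5), (6,3)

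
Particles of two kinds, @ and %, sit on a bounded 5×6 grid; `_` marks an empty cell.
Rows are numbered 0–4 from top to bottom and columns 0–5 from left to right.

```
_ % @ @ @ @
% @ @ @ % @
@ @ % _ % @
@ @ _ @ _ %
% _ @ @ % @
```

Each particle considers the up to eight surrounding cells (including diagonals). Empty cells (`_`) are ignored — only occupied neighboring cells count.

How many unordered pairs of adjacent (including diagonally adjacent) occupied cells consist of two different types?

Scan each occupied cell's neighbors to the right and below (and the two forward diagonals) so each pair is counted once.
From row 0: 6 unlike of 18 pairs (running 6/18).
From row 1: 11 unlike of 18 pairs (running 17/36).
From row 2: 6 unlike of 12 pairs (running 23/48).
From row 3: 4 unlike of 9 pairs (running 27/57).
From row 4: 2 unlike of 3 pairs (running 29/60).
Total adjacent occupied pairs: 60; unlike-type pairs: 29.

29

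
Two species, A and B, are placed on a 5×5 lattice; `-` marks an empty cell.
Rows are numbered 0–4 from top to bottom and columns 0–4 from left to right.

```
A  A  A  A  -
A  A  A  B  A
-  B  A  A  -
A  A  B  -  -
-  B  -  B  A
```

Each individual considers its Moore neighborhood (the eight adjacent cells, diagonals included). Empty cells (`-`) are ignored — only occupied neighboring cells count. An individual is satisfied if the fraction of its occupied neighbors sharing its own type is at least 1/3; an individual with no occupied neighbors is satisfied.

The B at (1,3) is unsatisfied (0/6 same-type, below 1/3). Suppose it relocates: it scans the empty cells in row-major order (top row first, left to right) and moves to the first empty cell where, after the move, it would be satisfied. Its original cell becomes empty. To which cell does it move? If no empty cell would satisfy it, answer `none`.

(3,3)

Vacating (1,3). Empty cells in order:
  (0,4): 0/2 same-type → still unsatisfied.
  (2,0): 1/5 same-type → still unsatisfied.
  (2,4): 0/2 same-type → still unsatisfied.
  (3,3): 2/5 same-type → satisfied — stop here.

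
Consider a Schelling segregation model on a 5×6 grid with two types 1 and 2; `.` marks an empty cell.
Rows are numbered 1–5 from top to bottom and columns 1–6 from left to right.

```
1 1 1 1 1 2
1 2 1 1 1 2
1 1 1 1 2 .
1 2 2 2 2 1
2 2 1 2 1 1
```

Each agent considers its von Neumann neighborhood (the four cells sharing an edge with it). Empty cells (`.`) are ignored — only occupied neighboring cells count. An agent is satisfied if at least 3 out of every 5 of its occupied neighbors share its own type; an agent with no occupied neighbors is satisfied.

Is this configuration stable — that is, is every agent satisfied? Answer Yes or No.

No

Row 1: (1,1)1 2/2 satisfied · (1,2)1 2/3 satisfied · (1,3)1 3/3 satisfied · (1,4)1 3/3 satisfied · (1,5)1 2/3 satisfied · (1,6)2 1/2 not
Row 2: (2,1)1 2/3 satisfied · (2,2)2 0/4 not · (2,3)1 3/4 satisfied · (2,4)1 4/4 satisfied · (2,5)1 2/4 not · (2,6)2 1/2 not
Row 3: (3,1)1 3/3 satisfied · (3,2)1 2/4 not · (3,3)1 3/4 satisfied · (3,4)1 2/4 not · (3,5)2 1/3 not
Row 4: (4,1)1 1/3 not · (4,2)2 2/4 not · (4,3)2 2/4 not · (4,4)2 3/4 satisfied · (4,5)2 2/4 not · (4,6)1 1/2 not
Row 5: (5,1)2 1/2 not · (5,2)2 2/3 satisfied · (5,3)1 0/3 not · (5,4)2 1/3 not · (5,5)1 1/3 not · (5,6)1 2/2 satisfied
For instance (1,6) has only 1/2 same-type neighbors, below 3/5.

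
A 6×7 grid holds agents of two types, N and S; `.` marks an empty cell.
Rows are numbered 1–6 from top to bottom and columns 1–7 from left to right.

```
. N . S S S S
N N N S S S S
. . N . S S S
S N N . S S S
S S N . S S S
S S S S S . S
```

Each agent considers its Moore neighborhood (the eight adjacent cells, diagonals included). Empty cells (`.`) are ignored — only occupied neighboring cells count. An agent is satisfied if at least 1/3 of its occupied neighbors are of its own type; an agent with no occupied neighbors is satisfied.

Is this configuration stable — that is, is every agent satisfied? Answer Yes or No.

Yes

Row 1: (1,2)N 3/3 ✓ · (1,4)S 3/4 ✓ · (1,5)S 5/5 ✓ · (1,6)S 5/5 ✓ · (1,7)S 3/3 ✓
Row 2: (2,1)N 2/2 ✓ · (2,2)N 4/4 ✓ · (2,3)N 3/5 ✓ · (2,4)S 4/6 ✓ · (2,5)S 7/7 ✓ · (2,6)S 8/8 ✓ · (2,7)S 5/5 ✓
Row 3: (3,3)N 4/5 ✓ · (3,5)S 6/6 ✓ · (3,6)S 8/8 ✓ · (3,7)S 5/5 ✓
Row 4: (4,1)S 2/3 ✓ · (4,2)N 3/6 ✓ · (4,3)N 3/4 ✓ · (4,5)S 5/5 ✓ · (4,6)S 8/8 ✓ · (4,7)S 5/5 ✓
Row 5: (5,1)S 4/5 ✓ · (5,2)S 5/8 ✓ · (5,3)N 2/6 ✓ · (5,5)S 5/5 ✓ · (5,6)S 7/7 ✓ · (5,7)S 4/4 ✓
Row 6: (6,1)S 3/3 ✓ · (6,2)S 4/5 ✓ · (6,3)S 3/4 ✓ · (6,4)S 3/4 ✓ · (6,5)S 3/3 ✓ · (6,7)S 2/2 ✓
All meet the threshold, so the configuration is stable.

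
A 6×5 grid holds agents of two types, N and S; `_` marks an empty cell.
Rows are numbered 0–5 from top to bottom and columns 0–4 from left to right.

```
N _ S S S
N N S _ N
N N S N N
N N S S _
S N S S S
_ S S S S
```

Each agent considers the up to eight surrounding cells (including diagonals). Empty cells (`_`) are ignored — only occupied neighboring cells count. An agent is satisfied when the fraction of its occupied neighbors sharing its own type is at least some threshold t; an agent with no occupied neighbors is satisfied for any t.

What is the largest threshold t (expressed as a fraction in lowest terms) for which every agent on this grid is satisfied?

1/4

(0,0)N 2/2
(0,2)S 2/3
(0,3)S 3/4
(0,4)S 1/2
(1,0)N 4/4
(1,1)N 4/7
(1,2)S 3/6
(1,4)N 2/4
(2,0)N 5/5
(2,1)N 5/8
(2,2)S 3/7
(2,3)N 2/6
(2,4)N 2/3
(3,0)N 4/5
(3,1)N 4/8
(3,2)S 4/8
(3,3)S 5/7
(4,0)S 1/4
(4,1)N 2/7
(4,2)S 6/8
(4,3)S 7/7
(4,4)S 4/4
(5,1)S 3/4
(5,2)S 4/5
(5,3)S 5/5
(5,4)S 3/3
The smallest same-type fraction is 1/4 at (4,0), which reduces to 1/4. Any threshold above that leaves this agent unsatisfied.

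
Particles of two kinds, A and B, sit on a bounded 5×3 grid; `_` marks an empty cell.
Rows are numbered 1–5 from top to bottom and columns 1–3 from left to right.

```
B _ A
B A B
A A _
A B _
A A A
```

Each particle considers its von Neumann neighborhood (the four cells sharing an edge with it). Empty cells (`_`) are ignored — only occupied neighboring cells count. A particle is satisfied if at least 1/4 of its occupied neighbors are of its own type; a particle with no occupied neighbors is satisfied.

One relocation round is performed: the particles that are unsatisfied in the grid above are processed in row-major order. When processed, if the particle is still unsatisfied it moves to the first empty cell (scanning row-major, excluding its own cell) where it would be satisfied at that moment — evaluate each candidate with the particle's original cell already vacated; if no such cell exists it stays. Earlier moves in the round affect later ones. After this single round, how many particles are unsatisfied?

Initially unsatisfied (in order): (1,3), (2,3), (4,2).
  (1,3) → (1,2).
  (2,3) → (4,3).
  (4,2): now satisfied by earlier moves; stays.
Resulting grid:
B A _
B A _
A A _
A B B
A A A
All satisfied now.

0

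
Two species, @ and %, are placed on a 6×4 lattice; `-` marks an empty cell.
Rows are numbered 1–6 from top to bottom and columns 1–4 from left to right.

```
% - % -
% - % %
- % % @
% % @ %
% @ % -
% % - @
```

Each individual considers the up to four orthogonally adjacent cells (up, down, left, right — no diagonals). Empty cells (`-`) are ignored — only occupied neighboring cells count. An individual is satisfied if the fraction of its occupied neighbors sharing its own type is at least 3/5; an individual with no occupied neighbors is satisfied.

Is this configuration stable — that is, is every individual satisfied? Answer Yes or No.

Row 1: (1,1)% 1/1 satisfied · (1,3)% 1/1 satisfied
Row 2: (2,1)% 1/1 satisfied · (2,3)% 3/3 satisfied · (2,4)% 1/2 not
Row 3: (3,2)% 2/2 satisfied · (3,3)% 2/4 not · (3,4)@ 0/3 not
Row 4: (4,1)% 2/2 satisfied · (4,2)% 2/4 not · (4,3)@ 0/4 not · (4,4)% 0/2 not
Row 5: (5,1)% 2/3 satisfied · (5,2)@ 0/4 not · (5,3)% 0/2 not
Row 6: (6,1)% 2/2 satisfied · (6,2)% 1/2 not · (6,4)@ 0/0 satisfied
For instance (2,4) has only 1/2 same-type neighbors, below 3/5.

No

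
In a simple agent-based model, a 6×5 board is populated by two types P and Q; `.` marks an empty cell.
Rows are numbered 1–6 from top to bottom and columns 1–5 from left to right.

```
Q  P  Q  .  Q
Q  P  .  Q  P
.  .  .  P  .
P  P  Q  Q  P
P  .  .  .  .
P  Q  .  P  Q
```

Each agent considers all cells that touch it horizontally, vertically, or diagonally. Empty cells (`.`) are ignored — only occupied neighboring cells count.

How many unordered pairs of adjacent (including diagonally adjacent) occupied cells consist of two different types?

16

Scan each occupied cell's neighbors to the right and below (and the two forward diagonals) so each pair is counted once.
From row 1: 6 unlike of 10 pairs (running 6/10).
From row 2: 3 unlike of 4 pairs (running 9/14).
From row 3: 2 unlike of 3 pairs (running 11/17).
From row 4: 2 unlike of 6 pairs (running 13/23).
From row 5: 1 unlike of 2 pairs (running 14/25).
From row 6: 2 unlike of 2 pairs (running 16/27).
Total adjacent occupied pairs: 27; unlike-type pairs: 16.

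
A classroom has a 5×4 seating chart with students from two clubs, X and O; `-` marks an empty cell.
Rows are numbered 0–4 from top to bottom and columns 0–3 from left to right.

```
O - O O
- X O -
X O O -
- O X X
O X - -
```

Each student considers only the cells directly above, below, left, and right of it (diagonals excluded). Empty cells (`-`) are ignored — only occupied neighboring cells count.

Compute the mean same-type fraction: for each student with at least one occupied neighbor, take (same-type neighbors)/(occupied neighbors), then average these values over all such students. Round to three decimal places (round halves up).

Row 0: (0,0)O — no occupied neighbors · (0,2)O 2/2 · (0,3)O 1/1
Row 1: (1,1)X 0/2 · (1,2)O 2/3
Row 2: (2,0)X 0/1 · (2,1)O 2/4 · (2,2)O 2/3
Row 3: (3,1)O 1/3 · (3,2)X 1/3 · (3,3)X 1/1
Row 4: (4,0)O 0/1 · (4,1)X 0/2
Sum over 12 students: 2/2 + 1/1 + 0/2 + 2/3 + 0/1 + 2/4 + 2/3 + 1/3 + 1/3 + 1/1 + 0/1 + 0/2 = 11/2; mean = 11/2 ÷ 12 = 11/24 = 0.458333… → 0.458.

0.458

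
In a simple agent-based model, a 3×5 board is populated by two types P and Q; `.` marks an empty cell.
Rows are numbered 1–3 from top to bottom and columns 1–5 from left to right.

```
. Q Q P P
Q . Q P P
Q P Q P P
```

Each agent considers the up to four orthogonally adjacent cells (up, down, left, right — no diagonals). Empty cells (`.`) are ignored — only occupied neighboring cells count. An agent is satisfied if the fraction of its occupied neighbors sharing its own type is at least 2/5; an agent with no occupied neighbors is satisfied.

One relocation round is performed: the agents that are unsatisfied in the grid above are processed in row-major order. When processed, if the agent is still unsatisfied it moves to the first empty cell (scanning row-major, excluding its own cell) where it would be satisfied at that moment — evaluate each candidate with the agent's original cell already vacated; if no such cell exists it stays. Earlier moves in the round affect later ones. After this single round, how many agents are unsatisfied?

1

Initially unsatisfied (in order): (3,2), (3,3).
  (3,2): no empty cell satisfies it; stays.
  (3,3) → (1,1).
Resulting grid:
Q Q Q P P
Q . Q P P
Q P . P P
Unsatisfied now: (3,2).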